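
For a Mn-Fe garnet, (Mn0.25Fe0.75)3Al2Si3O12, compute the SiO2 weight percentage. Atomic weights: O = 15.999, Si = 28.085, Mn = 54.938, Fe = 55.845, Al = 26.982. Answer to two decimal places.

36.26 wt%

M((Mn0.25Fe0.75)3Al2Si3O12) = 497.062 g/mol; M(SiO2) = 60.083 g/mol.
Moles SiO2 per formula unit = 3 Si ÷ 1 = 3.0000.
SiO2 fraction = (3.0000 × 60.083) / 497.062 = 180.249/497.062 = 0.3626.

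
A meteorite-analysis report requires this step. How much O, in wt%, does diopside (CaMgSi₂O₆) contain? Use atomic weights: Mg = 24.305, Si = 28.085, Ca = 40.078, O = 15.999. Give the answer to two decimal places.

44.33 wt%

M(CaMgSi₂O₆) = 216.547 g/mol.
O contributes 6 × 15.999 = 95.994 g per mole.
95.994/216.547 = 0.4433 → 44.33%.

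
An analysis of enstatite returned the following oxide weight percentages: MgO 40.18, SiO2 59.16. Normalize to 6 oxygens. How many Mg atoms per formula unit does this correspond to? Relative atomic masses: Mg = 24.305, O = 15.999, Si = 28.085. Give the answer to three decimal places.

MgO: 40.18/40.304 = 0.99692 mol → 0.99692 mol Mg, 0.99692 mol O.
SiO2: 59.16/60.083 = 0.98464 mol → 0.98464 mol Si, 1.96928 mol O.
Total oxygen = 2.96620 mol. Normalization factor = 6/2.96620 = 2.02279.
Mg per 6 O = 0.99692 × 2.02279 = 2.017.

2.017 Mg apfu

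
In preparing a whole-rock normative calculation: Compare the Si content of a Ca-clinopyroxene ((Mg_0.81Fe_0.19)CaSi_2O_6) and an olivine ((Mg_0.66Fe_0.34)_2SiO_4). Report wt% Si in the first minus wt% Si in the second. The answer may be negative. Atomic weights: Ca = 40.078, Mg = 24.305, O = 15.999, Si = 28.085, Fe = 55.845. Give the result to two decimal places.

7.92 percentage points

M((Mg_0.81Fe_0.19)CaSi_2O_6) = 222.540 g/mol, so wt% Si = 56.170/222.540 × 100 = 25.24%.
M((Mg_0.66Fe_0.34)_2SiO_4) = 162.138 g/mol, so wt% Si = 28.085/162.138 × 100 = 17.32%.
25.24 − 17.32 = 7.92 pp.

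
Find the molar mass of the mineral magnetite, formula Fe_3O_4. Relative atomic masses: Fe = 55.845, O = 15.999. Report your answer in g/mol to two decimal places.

M = 3·55.845 + 4·15.999

231.53 g/mol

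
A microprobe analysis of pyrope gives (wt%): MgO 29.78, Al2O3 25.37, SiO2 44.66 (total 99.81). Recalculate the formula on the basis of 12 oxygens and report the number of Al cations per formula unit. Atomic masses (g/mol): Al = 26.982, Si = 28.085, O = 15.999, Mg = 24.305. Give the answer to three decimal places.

MgO (M=40.304): mol = 0.73888; Mg = 0.73888, O = 0.73888.
Al2O3 (M=101.961): mol = 0.24882; Al = 0.49764, O = 0.74646.
SiO2 (M=60.083): mol = 0.74331; Si = 0.74331, O = 1.48662.
ΣO = 2.97196; factor = 12/ΣO = 4.03774.
Al apfu = 0.49764 × 4.03774 = 2.009.

2.009 Al apfu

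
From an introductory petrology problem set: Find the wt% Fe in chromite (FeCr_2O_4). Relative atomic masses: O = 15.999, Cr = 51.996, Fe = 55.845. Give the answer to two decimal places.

24.95 weight percent

Formula mass = 1*55.845 + 2*51.996 + 4*15.999 = 223.833 g/mol, of which 55.845 g is Fe.
So Fe makes up 55.845/223.833 = 0.2495 of the mass, i.e. 24.95%.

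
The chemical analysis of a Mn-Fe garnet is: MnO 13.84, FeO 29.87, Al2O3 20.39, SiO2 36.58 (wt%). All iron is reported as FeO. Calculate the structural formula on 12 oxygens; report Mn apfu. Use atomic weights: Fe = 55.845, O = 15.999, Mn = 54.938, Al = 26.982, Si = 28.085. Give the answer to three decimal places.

13.84 wt% MnO ÷ 70.937 g/mol = 0.19510 mol, giving 0.19510 Mn and 0.19510 O.
29.87 wt% FeO ÷ 71.844 g/mol = 0.41576 mol, giving 0.41576 Fe and 0.41576 O.
20.39 wt% Al2O3 ÷ 101.961 g/mol = 0.19998 mol, giving 0.39996 Al and 0.59994 O.
36.58 wt% SiO2 ÷ 60.083 g/mol = 0.60882 mol, giving 0.60882 Si and 1.21764 O.
Oxygen sums to 2.42844; scaling by 12/2.42844 = 4.94144 puts the formula on 12 O.
Mn: 0.19510 × 4.94144 = 0.964 atoms per formula unit.

0.964 Mn apfu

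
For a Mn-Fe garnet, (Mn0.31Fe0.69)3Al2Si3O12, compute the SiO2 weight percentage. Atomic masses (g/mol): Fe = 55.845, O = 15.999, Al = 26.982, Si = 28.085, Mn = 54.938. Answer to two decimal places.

36.27 wt%

Formula mass = 496.898 g/mol.
3 Si → 3.0000 mol SiO2 per formula unit; M(SiO2) = 60.083, so SiO2 mass = 180.249 g.
180.249/496.898 × 100 = 36.27 wt%.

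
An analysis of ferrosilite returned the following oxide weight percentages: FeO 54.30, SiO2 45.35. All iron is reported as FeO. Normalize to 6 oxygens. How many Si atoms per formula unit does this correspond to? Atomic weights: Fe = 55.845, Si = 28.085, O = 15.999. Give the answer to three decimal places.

54.30 wt% FeO ÷ 71.844 g/mol = 0.75580 mol, giving 0.75580 Fe and 0.75580 O.
45.35 wt% SiO2 ÷ 60.083 g/mol = 0.75479 mol, giving 0.75479 Si and 1.50958 O.
Oxygen sums to 2.26538; scaling by 6/2.26538 = 2.64856 puts the formula on 6 O.
Si: 0.75479 × 2.64856 = 1.999 atoms per formula unit.

1.999 Si apfu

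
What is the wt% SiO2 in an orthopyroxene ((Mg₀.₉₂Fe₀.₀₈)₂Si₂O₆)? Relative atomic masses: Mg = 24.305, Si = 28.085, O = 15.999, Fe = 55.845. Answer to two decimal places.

58.38 wt%

Formula mass = 205.820 g/mol.
2 Si → 2.0000 mol SiO2 per formula unit; M(SiO2) = 60.083, so SiO2 mass = 120.166 g.
120.166/205.820 × 100 = 58.38 wt%.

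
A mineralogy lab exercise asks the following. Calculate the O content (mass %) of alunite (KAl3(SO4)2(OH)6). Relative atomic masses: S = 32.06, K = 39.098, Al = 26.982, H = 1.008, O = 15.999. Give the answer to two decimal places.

M(KAl3(SO4)2(OH)6) = 414.198 g/mol.
O contributes 14 × 15.999 = 223.986 g per mole.
223.986/414.198 = 0.5408 → 54.08%.

54.08 mass %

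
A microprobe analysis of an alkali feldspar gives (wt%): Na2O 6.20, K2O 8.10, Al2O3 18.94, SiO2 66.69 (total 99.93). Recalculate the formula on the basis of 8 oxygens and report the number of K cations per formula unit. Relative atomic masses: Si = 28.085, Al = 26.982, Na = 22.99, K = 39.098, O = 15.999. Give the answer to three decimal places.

6.20 wt% Na2O ÷ 61.979 g/mol = 0.10003 mol, giving 0.20006 Na and 0.10003 O.
8.10 wt% K2O ÷ 94.195 g/mol = 0.08599 mol, giving 0.17198 K and 0.08599 O.
18.94 wt% Al2O3 ÷ 101.961 g/mol = 0.18576 mol, giving 0.37152 Al and 0.55728 O.
66.69 wt% SiO2 ÷ 60.083 g/mol = 1.10996 mol, giving 1.10996 Si and 2.21992 O.
Oxygen sums to 2.96322; scaling by 8/2.96322 = 2.69977 puts the formula on 8 O.
K: 0.17198 × 2.69977 = 0.464 atoms per formula unit.

0.464 K apfu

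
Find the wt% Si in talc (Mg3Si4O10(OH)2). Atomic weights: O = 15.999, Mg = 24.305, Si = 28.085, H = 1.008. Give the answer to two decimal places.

Formula mass = 3·24.305 + 4·28.085 + 12·15.999 + 2·1.008 = 379.259 g/mol, of which 112.340 g is Si.
So Si makes up 112.340/379.259 = 0.2962 of the mass, i.e. 29.62%.

29.62 wt%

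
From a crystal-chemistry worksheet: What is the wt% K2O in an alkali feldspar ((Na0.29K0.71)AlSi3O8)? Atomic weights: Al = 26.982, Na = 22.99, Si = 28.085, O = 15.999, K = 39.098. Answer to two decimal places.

Molar mass of (Na0.29K0.71)AlSi3O8 = 0.29*22.99 + 0.71*39.098 + 1*26.982 + 3*28.085 + 8*15.999 = 273.656 g/mol.
Each formula unit contains 0.71 K, equivalent to 0.71/2 = 0.3550 mol K2O.
M(K2O) = 2×39.098 + 1×15.999 = 94.195 g/mol.
Mass of K2O per formula unit = 0.3550 × 94.195 = 33.439 g.
K2O wt% = 33.439 / 273.656 × 100 = 12.22%.

12.22 wt%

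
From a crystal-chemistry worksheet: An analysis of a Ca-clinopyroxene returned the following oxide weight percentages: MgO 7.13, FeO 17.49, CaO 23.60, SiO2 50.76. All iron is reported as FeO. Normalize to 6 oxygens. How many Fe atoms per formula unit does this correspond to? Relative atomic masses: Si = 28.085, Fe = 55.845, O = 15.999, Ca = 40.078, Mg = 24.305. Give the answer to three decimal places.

7.13 wt% MgO ÷ 40.304 g/mol = 0.17691 mol, giving 0.17691 Mg and 0.17691 O.
17.49 wt% FeO ÷ 71.844 g/mol = 0.24344 mol, giving 0.24344 Fe and 0.24344 O.
23.60 wt% CaO ÷ 56.077 g/mol = 0.42085 mol, giving 0.42085 Ca and 0.42085 O.
50.76 wt% SiO2 ÷ 60.083 g/mol = 0.84483 mol, giving 0.84483 Si and 1.68966 O.
Oxygen sums to 2.53086; scaling by 6/2.53086 = 2.37074 puts the formula on 6 O.
Fe: 0.24344 × 2.37074 = 0.577 atoms per formula unit.

0.577 Fe apfu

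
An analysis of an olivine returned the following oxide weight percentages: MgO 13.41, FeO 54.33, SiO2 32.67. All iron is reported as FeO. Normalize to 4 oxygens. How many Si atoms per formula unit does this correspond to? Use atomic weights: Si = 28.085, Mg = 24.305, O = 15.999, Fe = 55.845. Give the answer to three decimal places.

13.41 wt% MgO ÷ 40.304 g/mol = 0.33272 mol, giving 0.33272 Mg and 0.33272 O.
54.33 wt% FeO ÷ 71.844 g/mol = 0.75622 mol, giving 0.75622 Fe and 0.75622 O.
32.67 wt% SiO2 ÷ 60.083 g/mol = 0.54375 mol, giving 0.54375 Si and 1.08750 O.
Oxygen sums to 2.17644; scaling by 4/2.17644 = 1.83786 puts the formula on 4 O.
Si: 0.54375 × 1.83786 = 0.999 atoms per formula unit.

0.999 Si apfu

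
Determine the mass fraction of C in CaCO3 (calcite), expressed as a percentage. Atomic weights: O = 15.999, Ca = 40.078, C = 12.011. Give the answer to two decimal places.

Molar mass of CaCO3: 1·40.078 + 1·12.011 + 3·15.999 = 100.086 g/mol.
Mass of C per formula unit: 1 × 12.011 = 12.011 g.
Weight fraction C = 12.011 / 100.086 = 0.1200.

12.00 wt%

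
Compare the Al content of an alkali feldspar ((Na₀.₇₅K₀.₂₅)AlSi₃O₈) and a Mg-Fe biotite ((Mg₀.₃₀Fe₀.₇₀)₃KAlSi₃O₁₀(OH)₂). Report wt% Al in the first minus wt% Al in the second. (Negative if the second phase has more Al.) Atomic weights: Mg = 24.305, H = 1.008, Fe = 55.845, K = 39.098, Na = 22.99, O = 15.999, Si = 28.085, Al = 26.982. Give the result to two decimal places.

4.55 percentage points

First mineral: 26.982 g Al in 266.246 g formula = 10.13 wt% Al.
Second mineral: 26.982 g Al in 483.488 g formula = 5.58 wt% Al.
10.13% − 5.58% gives a difference of 4.55 percentage points.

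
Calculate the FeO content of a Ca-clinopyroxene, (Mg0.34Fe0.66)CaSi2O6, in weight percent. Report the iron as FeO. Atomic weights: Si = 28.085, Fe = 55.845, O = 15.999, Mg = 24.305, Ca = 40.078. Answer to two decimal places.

M((Mg0.34Fe0.66)CaSi2O6) = 237.363 g/mol; M(FeO) = 71.844 g/mol.
Moles FeO per formula unit = 0.66 Fe ÷ 1 = 0.6600.
FeO fraction = (0.6600 × 71.844) / 237.363 = 47.417/237.363 = 0.1998.

19.98 wt%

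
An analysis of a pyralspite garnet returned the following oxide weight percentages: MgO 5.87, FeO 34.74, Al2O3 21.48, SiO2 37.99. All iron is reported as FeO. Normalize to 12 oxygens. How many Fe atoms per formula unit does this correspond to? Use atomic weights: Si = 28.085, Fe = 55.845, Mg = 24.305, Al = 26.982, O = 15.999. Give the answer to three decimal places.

5.87 wt% MgO ÷ 40.304 g/mol = 0.14564 mol, giving 0.14564 Mg and 0.14564 O.
34.74 wt% FeO ÷ 71.844 g/mol = 0.48355 mol, giving 0.48355 Fe and 0.48355 O.
21.48 wt% Al2O3 ÷ 101.961 g/mol = 0.21067 mol, giving 0.42134 Al and 0.63201 O.
37.99 wt% SiO2 ÷ 60.083 g/mol = 0.63229 mol, giving 0.63229 Si and 1.26458 O.
Oxygen sums to 2.52578; scaling by 12/2.52578 = 4.75101 puts the formula on 12 O.
Fe: 0.48355 × 4.75101 = 2.297 atoms per formula unit.

2.297 Fe apfu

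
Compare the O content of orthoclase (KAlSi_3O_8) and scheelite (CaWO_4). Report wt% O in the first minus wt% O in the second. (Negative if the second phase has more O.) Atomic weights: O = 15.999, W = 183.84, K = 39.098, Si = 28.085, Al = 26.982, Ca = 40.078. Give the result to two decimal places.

First mineral: 127.992 g O in 278.327 g formula = 45.99 wt% O.
Second mineral: 63.996 g O in 287.914 g formula = 22.23 wt% O.
45.99% − 22.23% gives a difference of 23.76 percentage points.

23.76 percentage points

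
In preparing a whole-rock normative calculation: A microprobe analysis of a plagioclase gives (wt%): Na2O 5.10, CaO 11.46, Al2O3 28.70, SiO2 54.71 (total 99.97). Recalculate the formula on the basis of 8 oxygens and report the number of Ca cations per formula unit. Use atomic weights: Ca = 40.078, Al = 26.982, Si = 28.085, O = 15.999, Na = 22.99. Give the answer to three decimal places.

5.10 wt% Na2O ÷ 61.979 g/mol = 0.08229 mol, giving 0.16458 Na and 0.08229 O.
11.46 wt% CaO ÷ 56.077 g/mol = 0.20436 mol, giving 0.20436 Ca and 0.20436 O.
28.70 wt% Al2O3 ÷ 101.961 g/mol = 0.28148 mol, giving 0.56296 Al and 0.84444 O.
54.71 wt% SiO2 ÷ 60.083 g/mol = 0.91057 mol, giving 0.91057 Si and 1.82114 O.
Oxygen sums to 2.95223; scaling by 8/2.95223 = 2.70982 puts the formula on 8 O.
Ca: 0.20436 × 2.70982 = 0.554 atoms per formula unit.

0.554 Ca apfu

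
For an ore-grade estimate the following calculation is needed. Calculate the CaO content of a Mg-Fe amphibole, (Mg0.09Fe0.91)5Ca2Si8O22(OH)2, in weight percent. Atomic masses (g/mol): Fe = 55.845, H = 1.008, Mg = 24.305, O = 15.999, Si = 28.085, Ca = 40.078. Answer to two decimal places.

Formula mass = 955.860 g/mol.
2 Ca → 2.0000 mol CaO per formula unit; M(CaO) = 56.077, so CaO mass = 112.154 g.
112.154/955.860 × 100 = 11.73 wt%.

11.73 wt%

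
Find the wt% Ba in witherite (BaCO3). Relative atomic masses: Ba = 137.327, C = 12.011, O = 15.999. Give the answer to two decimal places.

69.59 weight percent

M(BaCO3) = 197.335 g/mol.
Ba contributes 1 × 137.327 = 137.327 g per mole.
137.327/197.335 = 0.6959 → 69.59%.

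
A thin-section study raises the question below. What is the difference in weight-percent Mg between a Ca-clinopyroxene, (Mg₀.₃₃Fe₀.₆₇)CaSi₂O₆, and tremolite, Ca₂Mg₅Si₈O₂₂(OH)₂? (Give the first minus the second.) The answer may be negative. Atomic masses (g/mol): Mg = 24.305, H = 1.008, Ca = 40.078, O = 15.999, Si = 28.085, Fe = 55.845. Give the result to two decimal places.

First mineral: 8.021 g Mg in 237.679 g formula = 3.37 wt% Mg.
Second mineral: 121.525 g Mg in 812.353 g formula = 14.96 wt% Mg.
3.37% − 14.96% gives a difference of -11.59 percentage points.

-11.59 percentage points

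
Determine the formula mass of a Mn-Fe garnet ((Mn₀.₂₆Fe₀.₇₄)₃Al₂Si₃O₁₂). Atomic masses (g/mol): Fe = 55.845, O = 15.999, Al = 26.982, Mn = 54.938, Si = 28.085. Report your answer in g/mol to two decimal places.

497.03 g/mol

M = 0.78*54.938 + 2.22*55.845 + 2*26.982 + 3*28.085 + 12*15.999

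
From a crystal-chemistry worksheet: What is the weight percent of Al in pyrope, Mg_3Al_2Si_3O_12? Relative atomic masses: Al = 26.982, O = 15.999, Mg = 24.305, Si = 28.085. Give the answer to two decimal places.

M(Mg_3Al_2Si_3O_12) = 403.122 g/mol.
Al contributes 2 × 26.982 = 53.964 g per mole.
53.964/403.122 = 0.1339 → 13.39%.

13.39 wt%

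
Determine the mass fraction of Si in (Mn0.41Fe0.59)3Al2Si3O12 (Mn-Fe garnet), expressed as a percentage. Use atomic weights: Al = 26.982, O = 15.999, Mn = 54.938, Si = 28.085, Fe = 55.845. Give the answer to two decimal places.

16.97 wt%

Formula mass = 1.23×54.938 + 1.77×55.845 + 2×26.982 + 3×28.085 + 12×15.999 = 496.626 g/mol, of which 84.255 g is Si.
So Si makes up 84.255/496.626 = 0.1697 of the mass, i.e. 16.97%.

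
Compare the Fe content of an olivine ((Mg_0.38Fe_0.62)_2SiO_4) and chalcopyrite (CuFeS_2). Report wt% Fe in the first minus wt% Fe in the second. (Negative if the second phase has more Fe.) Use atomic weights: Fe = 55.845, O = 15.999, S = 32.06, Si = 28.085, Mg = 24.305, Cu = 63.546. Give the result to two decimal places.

8.08 percentage points

First mineral: 69.248 g Fe in 179.801 g formula = 38.51 wt% Fe.
Second mineral: 55.845 g Fe in 183.511 g formula = 30.43 wt% Fe.
38.51% − 30.43% gives a difference of 8.08 percentage points.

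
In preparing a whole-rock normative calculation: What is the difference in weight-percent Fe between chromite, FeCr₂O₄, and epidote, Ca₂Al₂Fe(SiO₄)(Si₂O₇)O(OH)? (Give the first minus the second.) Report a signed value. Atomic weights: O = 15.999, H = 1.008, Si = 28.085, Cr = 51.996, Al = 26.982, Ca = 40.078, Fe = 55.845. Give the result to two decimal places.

13.39 percentage points

Fe in FeCr₂O₄: molar mass 223.833 g/mol; 1×55.845 = 55.845 g → 24.95 wt%.
Fe in Ca₂Al₂Fe(SiO₄)(Si₂O₇)O(OH): molar mass 483.215 g/mol; 1×55.845 = 55.845 g → 11.56 wt%.
Difference = 24.95 − 11.56 = 13.39 percentage points.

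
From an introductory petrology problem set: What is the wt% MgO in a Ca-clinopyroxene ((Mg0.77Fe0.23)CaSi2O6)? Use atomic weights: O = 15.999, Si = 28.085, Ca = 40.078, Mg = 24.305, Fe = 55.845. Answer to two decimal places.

Formula mass = 223.801 g/mol.
0.77 Mg → 0.7700 mol MgO per formula unit; M(MgO) = 40.304, so MgO mass = 31.034 g.
31.034/223.801 × 100 = 13.87 wt%.

13.87 wt%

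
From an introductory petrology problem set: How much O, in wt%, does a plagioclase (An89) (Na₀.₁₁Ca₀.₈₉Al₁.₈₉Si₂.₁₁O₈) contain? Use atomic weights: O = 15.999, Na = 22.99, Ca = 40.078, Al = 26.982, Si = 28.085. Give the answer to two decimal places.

46.30 wt%

Formula mass = 0.11×22.99 + 0.89×40.078 + 1.89×26.982 + 2.11×28.085 + 8×15.999 = 276.446 g/mol, of which 127.992 g is O.
So O makes up 127.992/276.446 = 0.4630 of the mass, i.e. 46.30%.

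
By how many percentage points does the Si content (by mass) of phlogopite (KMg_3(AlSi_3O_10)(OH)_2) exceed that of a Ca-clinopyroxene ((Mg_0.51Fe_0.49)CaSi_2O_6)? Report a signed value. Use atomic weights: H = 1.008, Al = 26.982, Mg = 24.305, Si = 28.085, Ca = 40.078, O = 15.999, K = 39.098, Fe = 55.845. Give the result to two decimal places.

Si in KMg_3(AlSi_3O_10)(OH)_2: molar mass 417.254 g/mol; 3×28.085 = 84.255 g → 20.19 wt%.
Si in (Mg_0.51Fe_0.49)CaSi_2O_6: molar mass 232.002 g/mol; 2×28.085 = 56.170 g → 24.21 wt%.
Difference = 20.19 − 24.21 = -4.02 percentage points.

-4.02 percentage points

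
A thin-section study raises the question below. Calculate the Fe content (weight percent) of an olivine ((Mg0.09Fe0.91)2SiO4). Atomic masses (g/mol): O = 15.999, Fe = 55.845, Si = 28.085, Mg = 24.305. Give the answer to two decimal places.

51.31 weight percent

Formula mass = 0.18*24.305 + 1.82*55.845 + 1*28.085 + 4*15.999 = 198.094 g/mol, of which 101.638 g is Fe.
So Fe makes up 101.638/198.094 = 0.5131 of the mass, i.e. 51.31%.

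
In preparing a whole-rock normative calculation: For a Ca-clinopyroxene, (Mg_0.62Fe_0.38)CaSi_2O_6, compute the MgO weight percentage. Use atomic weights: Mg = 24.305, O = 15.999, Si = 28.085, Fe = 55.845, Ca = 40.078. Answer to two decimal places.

10.93 wt%

Formula mass = 228.532 g/mol.
0.62 Mg → 0.6200 mol MgO per formula unit; M(MgO) = 40.304, so MgO mass = 24.988 g.
24.988/228.532 × 100 = 10.93 wt%.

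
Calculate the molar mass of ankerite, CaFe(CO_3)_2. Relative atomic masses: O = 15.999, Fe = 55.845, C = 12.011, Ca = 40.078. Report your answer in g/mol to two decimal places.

The formula mass is the sum 1(40.078) + 1(55.845) + 2(12.011) + 6(15.999).

215.94 g/mol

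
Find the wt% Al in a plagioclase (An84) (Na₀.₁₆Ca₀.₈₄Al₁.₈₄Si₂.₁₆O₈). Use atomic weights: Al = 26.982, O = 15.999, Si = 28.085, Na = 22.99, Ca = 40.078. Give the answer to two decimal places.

Molar mass of Na₀.₁₆Ca₀.₈₄Al₁.₈₄Si₂.₁₆O₈: 0.16·22.99 + 0.84·40.078 + 1.84·26.982 + 2.16·28.085 + 8·15.999 = 275.646 g/mol.
Mass of Al per formula unit: 1.84 × 26.982 = 49.647 g.
Weight fraction Al = 49.647 / 275.646 = 0.1801.

18.01 wt%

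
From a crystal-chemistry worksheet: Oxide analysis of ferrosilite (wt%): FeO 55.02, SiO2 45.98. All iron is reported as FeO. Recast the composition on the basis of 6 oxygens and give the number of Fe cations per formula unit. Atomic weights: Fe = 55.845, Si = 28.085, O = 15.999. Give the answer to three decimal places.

FeO: 55.02/71.844 = 0.76583 mol → 0.76583 mol Fe, 0.76583 mol O.
SiO2: 45.98/60.083 = 0.76527 mol → 0.76527 mol Si, 1.53054 mol O.
Total oxygen = 2.29637 mol. Normalization factor = 6/2.29637 = 2.61282.
Fe per 6 O = 0.76583 × 2.61282 = 2.001.

2.001 Fe apfu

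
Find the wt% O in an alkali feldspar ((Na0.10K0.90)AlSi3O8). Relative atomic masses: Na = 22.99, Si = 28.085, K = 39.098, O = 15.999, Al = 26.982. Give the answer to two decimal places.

46.25 weight percent

Molar mass of (Na0.10K0.90)AlSi3O8: 0.10×22.99 + 0.90×39.098 + 1×26.982 + 3×28.085 + 8×15.999 = 276.716 g/mol.
Mass of O per formula unit: 8 × 15.999 = 127.992 g.
Weight fraction O = 127.992 / 276.716 = 0.4625.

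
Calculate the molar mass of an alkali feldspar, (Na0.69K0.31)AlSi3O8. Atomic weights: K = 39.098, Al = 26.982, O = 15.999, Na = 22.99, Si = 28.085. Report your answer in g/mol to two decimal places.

267.21 g/mol

Na: 0.69 × 22.99 = 15.8631
K: 0.31 × 39.098 = 12.1204
Al: 1 × 26.982 = 26.9820
Si: 3 × 28.085 = 84.2550
O: 8 × 15.999 = 127.9920
Summing the contributions gives the formula mass.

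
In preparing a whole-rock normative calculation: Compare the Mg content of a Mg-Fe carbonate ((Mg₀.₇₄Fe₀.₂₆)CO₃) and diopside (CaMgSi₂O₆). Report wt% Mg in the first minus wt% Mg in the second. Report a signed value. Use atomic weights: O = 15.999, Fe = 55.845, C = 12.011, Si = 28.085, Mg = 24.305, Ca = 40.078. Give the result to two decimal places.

8.22 percentage points

M((Mg₀.₇₄Fe₀.₂₆)CO₃) = 92.513 g/mol, so wt% Mg = 17.986/92.513 × 100 = 19.44%.
M(CaMgSi₂O₆) = 216.547 g/mol, so wt% Mg = 24.305/216.547 × 100 = 11.22%.
19.44 − 11.22 = 8.22 pp.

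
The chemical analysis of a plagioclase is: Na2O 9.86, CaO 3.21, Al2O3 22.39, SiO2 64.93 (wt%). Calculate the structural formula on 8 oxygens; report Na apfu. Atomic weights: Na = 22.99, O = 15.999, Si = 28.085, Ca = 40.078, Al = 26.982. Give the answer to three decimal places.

0.838 Na apfu

Na2O (M=61.979): mol = 0.15909; Na = 0.31818, O = 0.15909.
CaO (M=56.077): mol = 0.05724; Ca = 0.05724, O = 0.05724.
Al2O3 (M=101.961): mol = 0.21959; Al = 0.43918, O = 0.65877.
SiO2 (M=60.083): mol = 1.08067; Si = 1.08067, O = 2.16134.
ΣO = 3.03644; factor = 8/ΣO = 2.63466.
Na apfu = 0.31818 × 2.63466 = 0.838.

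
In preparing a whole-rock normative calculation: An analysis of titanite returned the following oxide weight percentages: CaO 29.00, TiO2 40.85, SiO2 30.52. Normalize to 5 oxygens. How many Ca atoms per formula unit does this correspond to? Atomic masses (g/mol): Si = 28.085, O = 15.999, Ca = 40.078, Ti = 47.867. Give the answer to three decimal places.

1.012 Ca apfu

CaO (M=56.077): mol = 0.51715; Ca = 0.51715, O = 0.51715.
TiO2 (M=79.865): mol = 0.51149; Ti = 0.51149, O = 1.02298.
SiO2 (M=60.083): mol = 0.50796; Si = 0.50796, O = 1.01592.
ΣO = 2.55605; factor = 5/ΣO = 1.95614.
Ca apfu = 0.51715 × 1.95614 = 1.012.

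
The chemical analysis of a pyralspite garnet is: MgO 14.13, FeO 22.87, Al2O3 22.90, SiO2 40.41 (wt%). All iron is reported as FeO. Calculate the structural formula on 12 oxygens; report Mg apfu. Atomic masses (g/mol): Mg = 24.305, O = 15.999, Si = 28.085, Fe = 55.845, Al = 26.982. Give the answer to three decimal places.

1.565 Mg apfu

MgO: 14.13/40.304 = 0.35059 mol → 0.35059 mol Mg, 0.35059 mol O.
FeO: 22.87/71.844 = 0.31833 mol → 0.31833 mol Fe, 0.31833 mol O.
Al2O3: 22.90/101.961 = 0.22460 mol → 0.44920 mol Al, 0.67380 mol O.
SiO2: 40.41/60.083 = 0.67257 mol → 0.67257 mol Si, 1.34514 mol O.
Total oxygen = 2.68786 mol. Normalization factor = 12/2.68786 = 4.46452.
Mg per 12 O = 0.35059 × 4.46452 = 1.565.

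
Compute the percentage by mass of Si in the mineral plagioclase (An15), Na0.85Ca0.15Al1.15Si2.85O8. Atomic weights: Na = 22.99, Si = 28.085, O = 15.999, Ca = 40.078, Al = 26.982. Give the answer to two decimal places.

30.25 mass %

M(Na0.85Ca0.15Al1.15Si2.85O8) = 264.617 g/mol.
Si contributes 2.85 × 28.085 = 80.042 g per mole.
80.042/264.617 = 0.3025 → 30.25%.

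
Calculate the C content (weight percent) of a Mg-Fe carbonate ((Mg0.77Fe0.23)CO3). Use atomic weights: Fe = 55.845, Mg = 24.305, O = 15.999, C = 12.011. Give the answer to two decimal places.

13.12 weight percent

M((Mg0.77Fe0.23)CO3) = 91.567 g/mol.
C contributes 1 × 12.011 = 12.011 g per mole.
12.011/91.567 = 0.1312 → 13.12%.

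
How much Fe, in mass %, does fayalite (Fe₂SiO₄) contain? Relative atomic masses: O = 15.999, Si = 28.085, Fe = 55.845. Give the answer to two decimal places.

Formula mass = 2*55.845 + 1*28.085 + 4*15.999 = 203.771 g/mol, of which 111.690 g is Fe.
So Fe makes up 111.690/203.771 = 0.5481 of the mass, i.e. 54.81%.

54.81 mass %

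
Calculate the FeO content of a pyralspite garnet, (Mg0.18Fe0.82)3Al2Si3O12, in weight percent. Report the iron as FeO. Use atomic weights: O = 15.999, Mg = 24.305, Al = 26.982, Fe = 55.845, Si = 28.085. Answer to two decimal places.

M((Mg0.18Fe0.82)3Al2Si3O12) = 480.710 g/mol; M(FeO) = 71.844 g/mol.
Moles FeO per formula unit = 2.46 Fe ÷ 1 = 2.4600.
FeO fraction = (2.4600 × 71.844) / 480.710 = 176.736/480.710 = 0.3677.

36.77 wt%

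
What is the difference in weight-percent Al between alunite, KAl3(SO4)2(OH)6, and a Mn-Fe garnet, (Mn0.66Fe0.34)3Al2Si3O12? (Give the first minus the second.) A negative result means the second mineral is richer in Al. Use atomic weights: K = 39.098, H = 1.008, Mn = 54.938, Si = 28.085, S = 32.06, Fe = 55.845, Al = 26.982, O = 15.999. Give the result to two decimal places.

8.66 percentage points

M(KAl3(SO4)2(OH)6) = 414.198 g/mol, so wt% Al = 80.946/414.198 × 100 = 19.54%.
M((Mn0.66Fe0.34)3Al2Si3O12) = 495.946 g/mol, so wt% Al = 53.964/495.946 × 100 = 10.88%.
19.54 − 10.88 = 8.66 pp.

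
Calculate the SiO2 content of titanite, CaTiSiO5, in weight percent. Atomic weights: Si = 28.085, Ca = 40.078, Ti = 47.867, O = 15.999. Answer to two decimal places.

M(CaTiSiO5) = 196.025 g/mol; M(SiO2) = 60.083 g/mol.
Moles SiO2 per formula unit = 1 Si ÷ 1 = 1.0000.
SiO2 fraction = (1.0000 × 60.083) / 196.025 = 60.083/196.025 = 0.3065.

30.65 wt%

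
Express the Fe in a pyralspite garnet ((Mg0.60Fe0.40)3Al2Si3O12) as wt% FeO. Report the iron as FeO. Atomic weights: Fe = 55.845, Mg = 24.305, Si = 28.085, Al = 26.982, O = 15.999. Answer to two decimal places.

M((Mg0.60Fe0.40)3Al2Si3O12) = 440.970 g/mol; M(FeO) = 71.844 g/mol.
Moles FeO per formula unit = 1.20 Fe ÷ 1 = 1.2000.
FeO fraction = (1.2000 × 71.844) / 440.970 = 86.213/440.970 = 0.1955.

19.55 wt%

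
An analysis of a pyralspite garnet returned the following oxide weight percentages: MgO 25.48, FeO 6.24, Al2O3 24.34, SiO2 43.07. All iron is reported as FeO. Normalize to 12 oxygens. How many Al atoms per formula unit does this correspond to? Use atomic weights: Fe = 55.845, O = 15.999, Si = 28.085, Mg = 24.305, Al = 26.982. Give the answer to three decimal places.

1.997 Al apfu

MgO: 25.48/40.304 = 0.63220 mol → 0.63220 mol Mg, 0.63220 mol O.
FeO: 6.24/71.844 = 0.08685 mol → 0.08685 mol Fe, 0.08685 mol O.
Al2O3: 24.34/101.961 = 0.23872 mol → 0.47744 mol Al, 0.71616 mol O.
SiO2: 43.07/60.083 = 0.71684 mol → 0.71684 mol Si, 1.43368 mol O.
Total oxygen = 2.86889 mol. Normalization factor = 12/2.86889 = 4.18280.
Al per 12 O = 0.47744 × 4.18280 = 1.997.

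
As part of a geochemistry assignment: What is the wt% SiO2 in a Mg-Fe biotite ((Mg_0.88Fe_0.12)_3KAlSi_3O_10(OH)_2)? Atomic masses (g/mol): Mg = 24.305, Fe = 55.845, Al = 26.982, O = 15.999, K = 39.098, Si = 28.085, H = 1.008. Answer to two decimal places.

Molar mass of (Mg_0.88Fe_0.12)_3KAlSi_3O_10(OH)_2 = 2.64·24.305 + 0.36·55.845 + 1·39.098 + 1·26.982 + 3·28.085 + 12·15.999 + 2·1.008 = 428.608 g/mol.
Each formula unit contains 3 Si, equivalent to 3/1 = 3.0000 mol SiO2.
M(SiO2) = 1×28.085 + 2×15.999 = 60.083 g/mol.
Mass of SiO2 per formula unit = 3.0000 × 60.083 = 180.249 g.
SiO2 wt% = 180.249 / 428.608 × 100 = 42.05%.

42.05 wt%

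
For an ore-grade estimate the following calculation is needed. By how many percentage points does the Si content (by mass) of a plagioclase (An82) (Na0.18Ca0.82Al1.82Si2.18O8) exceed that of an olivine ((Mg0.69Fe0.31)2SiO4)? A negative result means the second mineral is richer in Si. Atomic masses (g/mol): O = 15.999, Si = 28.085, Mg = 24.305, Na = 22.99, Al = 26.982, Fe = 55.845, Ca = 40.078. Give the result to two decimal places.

Si in Na0.18Ca0.82Al1.82Si2.18O8: molar mass 275.327 g/mol; 2.18×28.085 = 61.225 g → 22.24 wt%.
Si in (Mg0.69Fe0.31)2SiO4: molar mass 160.246 g/mol; 1×28.085 = 28.085 g → 17.53 wt%.
Difference = 22.24 − 17.53 = 4.71 percentage points.

4.71 percentage points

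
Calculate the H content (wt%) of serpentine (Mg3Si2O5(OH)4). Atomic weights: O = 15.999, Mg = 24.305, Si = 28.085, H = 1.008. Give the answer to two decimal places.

M(Mg3Si2O5(OH)4) = 277.108 g/mol.
H contributes 4 × 1.008 = 4.032 g per mole.
4.032/277.108 = 0.0146 → 1.46%.

1.46 wt%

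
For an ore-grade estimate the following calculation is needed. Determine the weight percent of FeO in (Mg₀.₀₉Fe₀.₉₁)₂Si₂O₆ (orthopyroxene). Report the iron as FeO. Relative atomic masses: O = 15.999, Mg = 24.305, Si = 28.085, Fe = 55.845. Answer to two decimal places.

Formula mass = 258.177 g/mol.
1.82 Fe → 1.8200 mol FeO per formula unit; M(FeO) = 71.844, so FeO mass = 130.756 g.
130.756/258.177 × 100 = 50.65 wt%.

50.65 wt%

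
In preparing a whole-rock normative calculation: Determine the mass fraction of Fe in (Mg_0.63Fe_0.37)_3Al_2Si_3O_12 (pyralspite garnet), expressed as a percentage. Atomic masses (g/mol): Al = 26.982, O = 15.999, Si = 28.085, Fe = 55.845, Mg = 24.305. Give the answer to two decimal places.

14.15 weight percent

M((Mg_0.63Fe_0.37)_3Al_2Si_3O_12) = 438.131 g/mol.
Fe contributes 1.11 × 55.845 = 61.988 g per mole.
61.988/438.131 = 0.1415 → 14.15%.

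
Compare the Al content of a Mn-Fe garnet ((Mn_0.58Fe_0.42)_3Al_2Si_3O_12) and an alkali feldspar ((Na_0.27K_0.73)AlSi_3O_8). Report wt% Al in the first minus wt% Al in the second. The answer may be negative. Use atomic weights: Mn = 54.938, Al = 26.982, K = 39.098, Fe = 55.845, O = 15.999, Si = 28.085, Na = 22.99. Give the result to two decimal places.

1.03 percentage points

First mineral: 53.964 g Al in 496.164 g formula = 10.88 wt% Al.
Second mineral: 26.982 g Al in 273.978 g formula = 9.85 wt% Al.
10.88% − 9.85% gives a difference of 1.03 percentage points.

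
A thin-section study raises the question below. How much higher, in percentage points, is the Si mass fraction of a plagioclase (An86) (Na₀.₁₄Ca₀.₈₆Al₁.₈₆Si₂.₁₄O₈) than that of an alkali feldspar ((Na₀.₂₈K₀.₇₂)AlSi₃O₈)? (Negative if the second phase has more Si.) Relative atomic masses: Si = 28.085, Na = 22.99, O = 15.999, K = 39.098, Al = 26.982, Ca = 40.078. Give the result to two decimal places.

-8.99 percentage points

M(Na₀.₁₄Ca₀.₈₆Al₁.₈₆Si₂.₁₄O₈) = 275.966 g/mol, so wt% Si = 60.102/275.966 × 100 = 21.78%.
M((Na₀.₂₈K₀.₇₂)AlSi₃O₈) = 273.817 g/mol, so wt% Si = 84.255/273.817 × 100 = 30.77%.
21.78 − 30.77 = -8.99 pp.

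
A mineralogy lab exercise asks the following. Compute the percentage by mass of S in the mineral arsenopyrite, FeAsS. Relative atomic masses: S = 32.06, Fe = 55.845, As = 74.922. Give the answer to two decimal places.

M(FeAsS) = 162.827 g/mol.
S contributes 1 × 32.06 = 32.060 g per mole.
32.060/162.827 = 0.1969 → 19.69%.

19.69 mass %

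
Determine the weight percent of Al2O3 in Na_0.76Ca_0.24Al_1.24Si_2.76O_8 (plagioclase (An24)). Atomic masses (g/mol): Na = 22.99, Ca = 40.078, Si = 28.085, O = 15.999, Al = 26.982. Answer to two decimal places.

23.76 wt%

Molar mass of Na_0.76Ca_0.24Al_1.24Si_2.76O_8 = 0.76·22.99 + 0.24·40.078 + 1.24·26.982 + 2.76·28.085 + 8·15.999 = 266.055 g/mol.
Each formula unit contains 1.24 Al, equivalent to 1.24/2 = 0.6200 mol Al2O3.
M(Al2O3) = 2×26.982 + 3×15.999 = 101.961 g/mol.
Mass of Al2O3 per formula unit = 0.6200 × 101.961 = 63.216 g.
Al2O3 wt% = 63.216 / 266.055 × 100 = 23.76%.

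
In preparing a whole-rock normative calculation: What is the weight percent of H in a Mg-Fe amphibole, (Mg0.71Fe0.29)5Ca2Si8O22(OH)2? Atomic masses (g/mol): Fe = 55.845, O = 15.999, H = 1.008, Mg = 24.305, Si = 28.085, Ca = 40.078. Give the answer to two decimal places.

M((Mg0.71Fe0.29)5Ca2Si8O22(OH)2) = 858.086 g/mol.
H contributes 2 × 1.008 = 2.016 g per mole.
2.016/858.086 = 0.0023 → 0.23%.

0.23 wt%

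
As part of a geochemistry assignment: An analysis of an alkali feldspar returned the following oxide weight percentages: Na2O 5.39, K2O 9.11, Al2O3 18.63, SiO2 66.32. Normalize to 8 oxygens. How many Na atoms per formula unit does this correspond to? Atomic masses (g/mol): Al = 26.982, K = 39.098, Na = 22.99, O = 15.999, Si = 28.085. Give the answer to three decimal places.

Na2O: 5.39/61.979 = 0.08696 mol → 0.17392 mol Na, 0.08696 mol O.
K2O: 9.11/94.195 = 0.09671 mol → 0.19342 mol K, 0.09671 mol O.
Al2O3: 18.63/101.961 = 0.18272 mol → 0.36544 mol Al, 0.54816 mol O.
SiO2: 66.32/60.083 = 1.10381 mol → 1.10381 mol Si, 2.20762 mol O.
Total oxygen = 2.93945 mol. Normalization factor = 8/2.93945 = 2.72160.
Na per 8 O = 0.17392 × 2.72160 = 0.473.

0.473 Na apfu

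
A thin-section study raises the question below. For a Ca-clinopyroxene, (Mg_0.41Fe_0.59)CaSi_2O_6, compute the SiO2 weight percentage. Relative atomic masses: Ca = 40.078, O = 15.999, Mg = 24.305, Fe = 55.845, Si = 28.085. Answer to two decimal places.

Molar mass of (Mg_0.41Fe_0.59)CaSi_2O_6 = 0.41*24.305 + 0.59*55.845 + 1*40.078 + 2*28.085 + 6*15.999 = 235.156 g/mol.
Each formula unit contains 2 Si, equivalent to 2/1 = 2.0000 mol SiO2.
M(SiO2) = 1×28.085 + 2×15.999 = 60.083 g/mol.
Mass of SiO2 per formula unit = 2.0000 × 60.083 = 120.166 g.
SiO2 wt% = 120.166 / 235.156 × 100 = 51.10%.

51.10 wt%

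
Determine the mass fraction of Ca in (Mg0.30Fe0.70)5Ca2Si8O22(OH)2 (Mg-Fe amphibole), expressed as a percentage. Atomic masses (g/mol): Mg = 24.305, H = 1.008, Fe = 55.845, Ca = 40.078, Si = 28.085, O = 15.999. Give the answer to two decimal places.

M((Mg0.30Fe0.70)5Ca2Si8O22(OH)2) = 922.743 g/mol.
Ca contributes 2 × 40.078 = 80.156 g per mole.
80.156/922.743 = 0.0869 → 8.69%.

8.69 mass %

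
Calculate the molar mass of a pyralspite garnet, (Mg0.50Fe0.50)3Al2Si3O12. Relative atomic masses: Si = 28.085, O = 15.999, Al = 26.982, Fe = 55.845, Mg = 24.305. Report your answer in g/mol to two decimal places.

The formula mass is the sum 1.50·24.305 + 1.50·55.845 + 2·26.982 + 3·28.085 + 12·15.999.

450.43 g/mol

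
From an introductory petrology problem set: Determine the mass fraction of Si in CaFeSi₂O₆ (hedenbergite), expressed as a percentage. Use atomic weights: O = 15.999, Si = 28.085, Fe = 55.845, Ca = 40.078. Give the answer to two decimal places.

22.64 weight percent

Molar mass of CaFeSi₂O₆: 1·40.078 + 1·55.845 + 2·28.085 + 6·15.999 = 248.087 g/mol.
Mass of Si per formula unit: 2 × 28.085 = 56.170 g.
Weight fraction Si = 56.170 / 248.087 = 0.2264.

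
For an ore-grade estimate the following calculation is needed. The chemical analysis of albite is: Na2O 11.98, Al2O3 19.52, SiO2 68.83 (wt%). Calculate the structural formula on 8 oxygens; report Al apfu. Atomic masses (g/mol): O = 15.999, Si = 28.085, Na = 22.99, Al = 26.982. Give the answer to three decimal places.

Na2O: 11.98/61.979 = 0.19329 mol → 0.38658 mol Na, 0.19329 mol O.
Al2O3: 19.52/101.961 = 0.19145 mol → 0.38290 mol Al, 0.57435 mol O.
SiO2: 68.83/60.083 = 1.14558 mol → 1.14558 mol Si, 2.29116 mol O.
Total oxygen = 3.05880 mol. Normalization factor = 8/3.05880 = 2.61540.
Al per 8 O = 0.38290 × 2.61540 = 1.001.

1.001 Al apfu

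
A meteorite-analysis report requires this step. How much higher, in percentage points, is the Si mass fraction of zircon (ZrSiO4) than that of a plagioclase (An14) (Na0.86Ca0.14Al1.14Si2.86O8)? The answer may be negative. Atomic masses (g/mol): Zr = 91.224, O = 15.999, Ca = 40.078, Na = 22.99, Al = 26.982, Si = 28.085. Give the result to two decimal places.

Si in ZrSiO4: molar mass 183.305 g/mol; 1×28.085 = 28.085 g → 15.32 wt%.
Si in Na0.86Ca0.14Al1.14Si2.86O8: molar mass 264.457 g/mol; 2.86×28.085 = 80.323 g → 30.37 wt%.
Difference = 15.32 − 30.37 = -15.05 percentage points.

-15.05 percentage points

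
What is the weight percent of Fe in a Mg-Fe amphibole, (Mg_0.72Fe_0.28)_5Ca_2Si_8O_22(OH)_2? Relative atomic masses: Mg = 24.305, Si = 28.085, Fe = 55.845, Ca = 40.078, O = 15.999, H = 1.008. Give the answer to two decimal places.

Molar mass of (Mg_0.72Fe_0.28)_5Ca_2Si_8O_22(OH)_2: 3.60×24.305 + 1.40×55.845 + 2×40.078 + 8×28.085 + 24×15.999 + 2×1.008 = 856.509 g/mol.
Mass of Fe per formula unit: 1.40 × 55.845 = 78.183 g.
Weight fraction Fe = 78.183 / 856.509 = 0.0913.

9.13 wt%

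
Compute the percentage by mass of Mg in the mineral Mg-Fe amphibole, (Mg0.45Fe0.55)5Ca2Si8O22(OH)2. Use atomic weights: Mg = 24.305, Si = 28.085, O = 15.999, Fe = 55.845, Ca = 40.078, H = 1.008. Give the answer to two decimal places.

6.08 wt%

Molar mass of (Mg0.45Fe0.55)5Ca2Si8O22(OH)2: 2.25*24.305 + 2.75*55.845 + 2*40.078 + 8*28.085 + 24*15.999 + 2*1.008 = 899.088 g/mol.
Mass of Mg per formula unit: 2.25 × 24.305 = 54.686 g.
Weight fraction Mg = 54.686 / 899.088 = 0.0608.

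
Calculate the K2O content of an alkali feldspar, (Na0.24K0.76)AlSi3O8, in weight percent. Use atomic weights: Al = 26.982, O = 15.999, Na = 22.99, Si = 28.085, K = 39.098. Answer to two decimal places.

13.04 wt%

Formula mass = 274.461 g/mol.
0.76 K → 0.3800 mol K2O per formula unit; M(K2O) = 94.195, so K2O mass = 35.794 g.
35.794/274.461 × 100 = 13.04 wt%.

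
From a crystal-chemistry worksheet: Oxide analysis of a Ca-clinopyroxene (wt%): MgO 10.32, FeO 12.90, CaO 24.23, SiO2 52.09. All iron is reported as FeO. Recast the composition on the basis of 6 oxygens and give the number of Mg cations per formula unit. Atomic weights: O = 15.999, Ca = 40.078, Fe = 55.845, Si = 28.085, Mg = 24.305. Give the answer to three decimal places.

0.591 Mg apfu

MgO (M=40.304): mol = 0.25605; Mg = 0.25605, O = 0.25605.
FeO (M=71.844): mol = 0.17956; Fe = 0.17956, O = 0.17956.
CaO (M=56.077): mol = 0.43208; Ca = 0.43208, O = 0.43208.
SiO2 (M=60.083): mol = 0.86697; Si = 0.86697, O = 1.73394.
ΣO = 2.60163; factor = 6/ΣO = 2.30625.
Mg apfu = 0.25605 × 2.30625 = 0.591.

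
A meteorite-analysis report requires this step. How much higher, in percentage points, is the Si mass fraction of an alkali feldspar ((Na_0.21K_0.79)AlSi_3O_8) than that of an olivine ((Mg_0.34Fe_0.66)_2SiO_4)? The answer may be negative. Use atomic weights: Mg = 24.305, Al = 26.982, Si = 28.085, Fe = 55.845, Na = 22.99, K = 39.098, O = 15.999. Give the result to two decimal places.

M((Na_0.21K_0.79)AlSi_3O_8) = 274.944 g/mol, so wt% Si = 84.255/274.944 × 100 = 30.64%.
M((Mg_0.34Fe_0.66)_2SiO_4) = 182.324 g/mol, so wt% Si = 28.085/182.324 × 100 = 15.40%.
30.64 − 15.40 = 15.24 pp.

15.24 percentage points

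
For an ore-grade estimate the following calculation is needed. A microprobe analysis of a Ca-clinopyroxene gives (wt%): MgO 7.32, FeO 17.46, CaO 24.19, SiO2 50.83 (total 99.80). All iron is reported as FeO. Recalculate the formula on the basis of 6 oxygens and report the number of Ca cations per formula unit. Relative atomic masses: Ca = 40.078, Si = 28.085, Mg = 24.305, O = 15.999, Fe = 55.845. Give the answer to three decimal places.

1.016 Ca apfu

MgO: 7.32/40.304 = 0.18162 mol → 0.18162 mol Mg, 0.18162 mol O.
FeO: 17.46/71.844 = 0.24303 mol → 0.24303 mol Fe, 0.24303 mol O.
CaO: 24.19/56.077 = 0.43137 mol → 0.43137 mol Ca, 0.43137 mol O.
SiO2: 50.83/60.083 = 0.84600 mol → 0.84600 mol Si, 1.69200 mol O.
Total oxygen = 2.54802 mol. Normalization factor = 6/2.54802 = 2.35477.
Ca per 6 O = 0.43137 × 2.35477 = 1.016.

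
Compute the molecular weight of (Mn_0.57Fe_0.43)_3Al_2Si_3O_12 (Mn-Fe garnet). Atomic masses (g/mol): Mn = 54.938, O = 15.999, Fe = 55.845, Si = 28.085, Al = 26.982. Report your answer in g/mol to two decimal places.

496.19 g/mol

M = 1.71(54.938) + 1.29(55.845) + 2(26.982) + 3(28.085) + 12(15.999)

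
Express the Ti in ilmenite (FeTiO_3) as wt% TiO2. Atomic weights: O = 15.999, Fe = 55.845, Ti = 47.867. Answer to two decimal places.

52.64 wt%

Molar mass of FeTiO_3 = 1*55.845 + 1*47.867 + 3*15.999 = 151.709 g/mol.
Each formula unit contains 1 Ti, equivalent to 1/1 = 1.0000 mol TiO2.
M(TiO2) = 1×47.867 + 2×15.999 = 79.865 g/mol.
Mass of TiO2 per formula unit = 1.0000 × 79.865 = 79.865 g.
TiO2 wt% = 79.865 / 151.709 × 100 = 52.64%.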